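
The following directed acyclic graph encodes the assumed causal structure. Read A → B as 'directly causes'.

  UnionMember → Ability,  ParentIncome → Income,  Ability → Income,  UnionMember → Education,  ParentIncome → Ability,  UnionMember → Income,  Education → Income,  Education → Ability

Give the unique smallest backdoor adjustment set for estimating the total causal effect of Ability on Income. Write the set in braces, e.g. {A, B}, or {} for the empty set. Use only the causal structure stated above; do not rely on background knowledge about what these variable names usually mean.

Variables eligible for adjustment (non-descendants of Ability, excluding Ability and Income): {Education, ParentIncome, UnionMember}.
Backdoor paths from Ability to Income:
  P1: Ability <- ParentIncome -> Income
  P2: Ability <- UnionMember -> Education -> Income
  P3: Ability <- UnionMember -> Income
  P4: Ability <- Education <- UnionMember -> Income
  P5: Ability <- Education -> Income
The empty set is not sufficient: P1 (Ability <- ParentIncome -> Income) has no collider blocking it and no conditioned non-collider, so it is open.
Try {Education, ParentIncome, UnionMember}:
  P1: blocked at fork node ParentIncome ∈ conditioning set.
  P2: blocked at fork node UnionMember ∈ conditioning set.
  P3: blocked at fork node UnionMember ∈ conditioning set.
  P4: blocked at chain node Education ∈ conditioning set.
  P5: blocked at fork node Education ∈ conditioning set.
{Education, ParentIncome, UnionMember} contains no descendant of Ability and blocks every backdoor path.
Every element of {Education, ParentIncome, UnionMember} is needed (dropping Education leaves P5 open; dropping ParentIncome leaves P1 open; dropping UnionMember leaves P3 open), so no proper subset is valid.
Among all size-3 subsets of the eligible variables, only {Education, ParentIncome, UnionMember} blocks every backdoor path, so it is the unique smallest valid adjustment set.

{Education, ParentIncome, UnionMember}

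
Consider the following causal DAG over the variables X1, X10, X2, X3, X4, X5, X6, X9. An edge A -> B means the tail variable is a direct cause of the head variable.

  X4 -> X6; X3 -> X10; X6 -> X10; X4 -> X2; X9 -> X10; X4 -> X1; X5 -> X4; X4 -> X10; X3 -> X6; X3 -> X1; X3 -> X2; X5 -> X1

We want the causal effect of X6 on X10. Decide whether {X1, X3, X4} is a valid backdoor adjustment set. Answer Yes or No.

Backdoor paths from X6 to X10 (paths whose first edge points into X6):
  P1: X6 <- X3 -> X10
  P2: X6 <- X3 -> X1 <- X5 -> X4 -> X10
  P3: X6 <- X3 -> X1 <- X4 -> X10
  P4: X6 <- X3 -> X2 <- X4 -> X10
  P5: X6 <- X4 <- X5 -> X1 <- X3 -> X10
  P6: X6 <- X4 -> X10
  P7: X6 <- X4 -> X1 <- X3 -> X10
  P8: X6 <- X4 -> X2 <- X3 -> X10
Condition 1 (no descendant of X6 in the set): holds — descendants of X6 are {X10}; none are in {X1, X3, X4}.
Condition 2 (every backdoor path blocked by {X1, X3, X4}):
  P1: blocked at fork node X3 ∈ conditioning set.
  P2: blocked at fork node X3 ∈ conditioning set.
  P3: blocked at fork node X3 ∈ conditioning set.
  P4: blocked at fork node X3 ∈ conditioning set.
  P5: blocked at chain node X4 ∈ conditioning set.
  P6: blocked at fork node X4 ∈ conditioning set.
  P7: blocked at fork node X4 ∈ conditioning set.
  P8: blocked at fork node X4 ∈ conditioning set.
{X1, X3, X4} satisfies the backdoor criterion.

Yes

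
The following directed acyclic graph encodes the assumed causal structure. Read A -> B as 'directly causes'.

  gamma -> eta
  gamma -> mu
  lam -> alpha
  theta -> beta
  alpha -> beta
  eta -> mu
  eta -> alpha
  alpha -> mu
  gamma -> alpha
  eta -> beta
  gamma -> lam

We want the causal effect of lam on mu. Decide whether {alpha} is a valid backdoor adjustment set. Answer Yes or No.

No

Backdoor paths from lam to mu (paths whose first edge points into lam):
  P1: lam <- gamma -> eta -> alpha -> mu
  P2: lam <- gamma -> eta -> beta <- alpha -> mu
  P3: lam <- gamma -> eta -> mu
  P4: lam <- gamma -> alpha <- eta -> mu
  P5: lam <- gamma -> alpha -> beta <- eta -> mu
  P6: lam <- gamma -> alpha -> mu
  P7: lam <- gamma -> mu
Condition 1 (no descendant of lam in the set): FAILS — alpha is a descendant of lam.
Condition 2 (every backdoor path blocked by {alpha}):
  P1: blocked at chain node alpha ∈ conditioning set.
  P2: blocked at collider beta (neither it nor any descendant is in the conditioning set).
  P3: open — no interior node is in the conditioning set.
  P4: open — collider(s) alpha are conditioned on (or have a conditioned descendant) and no non-collider on the path is in the set.
  P5: blocked at chain node alpha ∈ conditioning set.
  P6: blocked at chain node alpha ∈ conditioning set.
  P7: open — no interior node is in the conditioning set.
{alpha} does not satisfy the backdoor criterion.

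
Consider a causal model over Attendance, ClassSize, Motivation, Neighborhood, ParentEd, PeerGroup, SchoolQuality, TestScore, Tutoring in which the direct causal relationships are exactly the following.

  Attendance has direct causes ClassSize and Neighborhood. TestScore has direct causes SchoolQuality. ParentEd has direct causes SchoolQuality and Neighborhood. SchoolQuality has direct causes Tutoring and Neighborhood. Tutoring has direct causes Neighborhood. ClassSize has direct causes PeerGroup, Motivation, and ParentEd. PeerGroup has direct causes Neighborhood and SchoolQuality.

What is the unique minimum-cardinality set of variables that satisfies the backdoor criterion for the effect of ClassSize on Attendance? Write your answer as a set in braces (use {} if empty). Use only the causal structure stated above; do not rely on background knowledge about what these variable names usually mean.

{Neighborhood}

Variables eligible for adjustment (non-descendants of ClassSize, excluding ClassSize and Attendance): {Motivation, Neighborhood, ParentEd, PeerGroup, SchoolQuality, TestScore, Tutoring}.
Backdoor paths from ClassSize to Attendance:
  P1: ClassSize <- ParentEd <- Neighborhood -> Attendance
  P2: ClassSize <- ParentEd <- SchoolQuality <- Neighborhood -> Attendance
  P3: ClassSize <- ParentEd <- SchoolQuality <- Tutoring <- Neighborhood -> Attendance
  P4: ClassSize <- ParentEd <- SchoolQuality -> PeerGroup <- Neighborhood -> Attendance
  P5: ClassSize <- PeerGroup <- Neighborhood -> Attendance
  P6: ClassSize <- PeerGroup <- SchoolQuality <- Neighborhood -> Attendance
  P7: ClassSize <- PeerGroup <- SchoolQuality <- Tutoring <- Neighborhood -> Attendance
  P8: ClassSize <- PeerGroup <- SchoolQuality -> ParentEd <- Neighborhood -> Attendance
The empty set is not sufficient: P1 (ClassSize <- ParentEd <- Neighborhood -> Attendance) has no collider blocking it and no conditioned non-collider, so it is open.
Try {Neighborhood}:
  P1: blocked at fork node Neighborhood ∈ conditioning set.
  P2: blocked at fork node Neighborhood ∈ conditioning set.
  P3: blocked at fork node Neighborhood ∈ conditioning set.
  P4: blocked at collider PeerGroup (neither it nor any descendant is in the conditioning set).
  P5: blocked at fork node Neighborhood ∈ conditioning set.
  P6: blocked at fork node Neighborhood ∈ conditioning set.
  P7: blocked at fork node Neighborhood ∈ conditioning set.
  P8: blocked at collider ParentEd (neither it nor any descendant is in the conditioning set).
{Neighborhood} contains no descendant of ClassSize and blocks every backdoor path.
No other singleton works — e.g. {Tutoring} leaves P1 open — so {Neighborhood} is the unique smallest valid adjustment set.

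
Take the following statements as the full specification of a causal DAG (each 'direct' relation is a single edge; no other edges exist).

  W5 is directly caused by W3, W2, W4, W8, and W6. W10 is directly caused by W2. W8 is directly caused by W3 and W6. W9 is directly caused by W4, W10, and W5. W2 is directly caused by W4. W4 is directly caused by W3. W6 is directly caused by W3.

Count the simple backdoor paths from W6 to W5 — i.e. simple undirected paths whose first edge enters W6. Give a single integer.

A backdoor path from W6 to W5 is any simple undirected path whose first edge points into W6 (i.e. leaves W6 via a parent).
Parents of W6: {W3}.
Enumerating:
  P1: W6 <- W3 -> W4 -> W2 -> W10 -> W9 <- W5
  P2: W6 <- W3 -> W4 -> W2 -> W5
  P3: W6 <- W3 -> W4 -> W5
  P4: W6 <- W3 -> W4 -> W9 <- W10 <- W2 -> W5
  P5: W6 <- W3 -> W4 -> W9 <- W5
  P6: W6 <- W3 -> W8 -> W5
  P7: W6 <- W3 -> W5
That exhausts the simple backdoor paths. Count: 7.

7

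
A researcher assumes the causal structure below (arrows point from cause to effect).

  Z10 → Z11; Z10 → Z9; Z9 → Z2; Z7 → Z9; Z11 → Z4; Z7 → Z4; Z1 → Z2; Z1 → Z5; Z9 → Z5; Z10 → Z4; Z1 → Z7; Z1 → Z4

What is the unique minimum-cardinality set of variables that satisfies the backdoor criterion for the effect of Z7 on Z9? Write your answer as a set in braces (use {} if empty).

Variables eligible for adjustment (non-descendants of Z7, excluding Z7 and Z9): {Z1, Z10, Z11}.
Backdoor paths from Z7 to Z9:
  P1: Z7 <- Z1 -> Z5 <- Z9
  P2: Z7 <- Z1 -> Z2 <- Z9
  P3: Z7 <- Z1 -> Z4 <- Z10 -> Z9
  P4: Z7 <- Z1 -> Z4 <- Z11 <- Z10 -> Z9
Each backdoor path contains an unconditioned collider, so every path is already blocked with the empty conditioning set:
  P1: blocked at collider Z5 (neither it nor any descendant is in the conditioning set).
  P2: blocked at collider Z2 (neither it nor any descendant is in the conditioning set).
  P3: blocked at collider Z4 (neither it nor any descendant is in the conditioning set).
  P4: blocked at collider Z4 (neither it nor any descendant is in the conditioning set).
The empty set is therefore the unique smallest valid set.

{}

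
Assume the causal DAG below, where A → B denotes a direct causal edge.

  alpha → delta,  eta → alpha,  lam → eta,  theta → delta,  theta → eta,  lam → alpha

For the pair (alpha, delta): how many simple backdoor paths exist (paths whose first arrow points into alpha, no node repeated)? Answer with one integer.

2

A backdoor path from alpha to delta is any simple undirected path whose first edge points into alpha (i.e. leaves alpha via a parent).
Parents of alpha: {eta, lam}.
Enumerating:
  P1: alpha <- lam -> eta <- theta -> delta
  P2: alpha <- eta <- theta -> delta
That exhausts the simple backdoor paths. Count: 2.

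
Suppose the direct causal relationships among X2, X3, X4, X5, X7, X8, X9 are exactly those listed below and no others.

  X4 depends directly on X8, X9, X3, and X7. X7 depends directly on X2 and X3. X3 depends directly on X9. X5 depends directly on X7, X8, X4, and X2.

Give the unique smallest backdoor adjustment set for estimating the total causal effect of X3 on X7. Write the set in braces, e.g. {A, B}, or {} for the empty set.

Variables eligible for adjustment (non-descendants of X3, excluding X3 and X7): {X2, X8, X9}.
Backdoor paths from X3 to X7:
  P1: X3 <- X9 -> X4 <- X7
  P2: X3 <- X9 -> X4 <- X8 -> X5 <- X2 -> X7
  P3: X3 <- X9 -> X4 <- X8 -> X5 <- X7
  P4: X3 <- X9 -> X4 -> X5 <- X2 -> X7
  P5: X3 <- X9 -> X4 -> X5 <- X7
Each backdoor path contains an unconditioned collider, so every path is already blocked with the empty conditioning set:
  P1: blocked at collider X4 (neither it nor any descendant is in the conditioning set).
  P2: blocked at collider X4 (neither it nor any descendant is in the conditioning set).
  P3: blocked at collider X4 (neither it nor any descendant is in the conditioning set).
  P4: blocked at collider X5 (neither it nor any descendant is in the conditioning set).
  P5: blocked at collider X5 (neither it nor any descendant is in the conditioning set).
The empty set is therefore the unique smallest valid set.

{}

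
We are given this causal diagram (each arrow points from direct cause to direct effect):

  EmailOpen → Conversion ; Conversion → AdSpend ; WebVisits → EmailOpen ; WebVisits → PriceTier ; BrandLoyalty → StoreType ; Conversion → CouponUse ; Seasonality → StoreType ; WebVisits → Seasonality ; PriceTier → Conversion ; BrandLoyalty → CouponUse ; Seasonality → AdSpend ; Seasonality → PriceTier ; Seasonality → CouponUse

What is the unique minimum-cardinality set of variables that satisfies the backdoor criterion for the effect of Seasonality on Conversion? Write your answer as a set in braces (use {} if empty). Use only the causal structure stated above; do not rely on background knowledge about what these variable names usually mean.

{WebVisits}

Variables eligible for adjustment (non-descendants of Seasonality, excluding Seasonality and Conversion): {BrandLoyalty, EmailOpen, WebVisits}.
Backdoor paths from Seasonality to Conversion:
  P1: Seasonality <- WebVisits -> EmailOpen -> Conversion
  P2: Seasonality <- WebVisits -> PriceTier -> Conversion
The empty set is not sufficient: P1 (Seasonality <- WebVisits -> EmailOpen -> Conversion) has no collider blocking it and no conditioned non-collider, so it is open.
Try {WebVisits}:
  P1: blocked at fork node WebVisits ∈ conditioning set.
  P2: blocked at fork node WebVisits ∈ conditioning set.
{WebVisits} contains no descendant of Seasonality and blocks every backdoor path.
No other singleton works — e.g. {EmailOpen} leaves P2 open — so {WebVisits} is the unique smallest valid adjustment set.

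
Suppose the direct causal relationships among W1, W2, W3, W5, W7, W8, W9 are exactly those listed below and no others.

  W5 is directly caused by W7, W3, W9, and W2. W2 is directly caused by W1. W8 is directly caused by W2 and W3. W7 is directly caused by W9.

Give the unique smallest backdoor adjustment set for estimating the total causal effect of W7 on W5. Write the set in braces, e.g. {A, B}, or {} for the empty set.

{W9}

Variables eligible for adjustment (non-descendants of W7, excluding W7 and W5): {W1, W2, W3, W8, W9}.
Backdoor paths from W7 to W5:
  P1: W7 <- W9 -> W5
The empty set is not sufficient: P1 (W7 <- W9 -> W5) has no collider blocking it and no conditioned non-collider, so it is open.
Try {W9}:
  P1: blocked at fork node W9 ∈ conditioning set.
{W9} contains no descendant of W7 and blocks every backdoor path.
No other singleton works — e.g. {W1} leaves P1 open — so {W9} is the unique smallest valid adjustment set.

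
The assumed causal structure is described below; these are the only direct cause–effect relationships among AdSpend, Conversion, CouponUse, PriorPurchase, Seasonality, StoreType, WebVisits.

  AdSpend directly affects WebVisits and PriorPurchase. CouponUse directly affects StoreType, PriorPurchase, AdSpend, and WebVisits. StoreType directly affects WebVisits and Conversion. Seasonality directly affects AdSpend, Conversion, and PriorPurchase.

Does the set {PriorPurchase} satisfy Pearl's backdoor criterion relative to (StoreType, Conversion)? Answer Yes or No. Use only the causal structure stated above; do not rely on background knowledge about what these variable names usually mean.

No

Backdoor paths from StoreType to Conversion (paths whose first edge points into StoreType):
  P1: StoreType <- CouponUse -> AdSpend <- Seasonality -> Conversion
  P2: StoreType <- CouponUse -> AdSpend -> PriorPurchase <- Seasonality -> Conversion
  P3: StoreType <- CouponUse -> WebVisits <- AdSpend <- Seasonality -> Conversion
  P4: StoreType <- CouponUse -> WebVisits <- AdSpend -> PriorPurchase <- Seasonality -> Conversion
  P5: StoreType <- CouponUse -> PriorPurchase <- Seasonality -> Conversion
  P6: StoreType <- CouponUse -> PriorPurchase <- AdSpend <- Seasonality -> Conversion
Condition 1 (no descendant of StoreType in the set): holds — descendants of StoreType are {Conversion, WebVisits}; none are in {PriorPurchase}.
Condition 2 (every backdoor path blocked by {PriorPurchase}):
  P1: open — collider(s) AdSpend are conditioned on (or have a conditioned descendant) and no non-collider on the path is in the set.
  P2: open — collider(s) PriorPurchase are conditioned on (or have a conditioned descendant) and no non-collider on the path is in the set.
  P3: blocked at collider WebVisits (neither it nor any descendant is in the conditioning set).
  P4: blocked at collider WebVisits (neither it nor any descendant is in the conditioning set).
  P5: open — collider(s) PriorPurchase are conditioned on (or have a conditioned descendant) and no non-collider on the path is in the set.
  P6: open — collider(s) PriorPurchase are conditioned on (or have a conditioned descendant) and no non-collider on the path is in the set.
{PriorPurchase} does not satisfy the backdoor criterion.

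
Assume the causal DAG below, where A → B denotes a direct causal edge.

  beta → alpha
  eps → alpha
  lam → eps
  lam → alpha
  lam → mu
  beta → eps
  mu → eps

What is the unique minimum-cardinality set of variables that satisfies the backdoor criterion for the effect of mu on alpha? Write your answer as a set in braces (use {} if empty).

{lam}

Variables eligible for adjustment (non-descendants of mu, excluding mu and alpha): {beta, lam}.
Backdoor paths from mu to alpha:
  P1: mu <- lam -> eps <- beta -> alpha
  P2: mu <- lam -> eps -> alpha
  P3: mu <- lam -> alpha
The empty set is not sufficient: P2 (mu <- lam -> eps -> alpha) has no collider blocking it and no conditioned non-collider, so it is open.
Try {lam}:
  P1: blocked at fork node lam ∈ conditioning set.
  P2: blocked at fork node lam ∈ conditioning set.
  P3: blocked at fork node lam ∈ conditioning set.
{lam} contains no descendant of mu and blocks every backdoor path.
No other singleton works — e.g. {beta} leaves P2 open — so {lam} is the unique smallest valid adjustment set.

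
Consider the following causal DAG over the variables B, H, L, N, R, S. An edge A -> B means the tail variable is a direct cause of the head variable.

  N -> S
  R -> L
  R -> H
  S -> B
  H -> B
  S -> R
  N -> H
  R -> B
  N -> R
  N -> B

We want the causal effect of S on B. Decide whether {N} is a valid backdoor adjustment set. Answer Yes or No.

Backdoor paths from S to B (paths whose first edge points into S):
  P1: S <- N -> R -> H -> B
  P2: S <- N -> R -> B
  P3: S <- N -> H <- R -> B
  P4: S <- N -> H -> B
  P5: S <- N -> B
Condition 1 (no descendant of S in the set): holds — descendants of S are {B, H, L, R}; none are in {N}.
Condition 2 (every backdoor path blocked by {N}):
  P1: blocked at fork node N ∈ conditioning set.
  P2: blocked at fork node N ∈ conditioning set.
  P3: blocked at fork node N ∈ conditioning set.
  P4: blocked at fork node N ∈ conditioning set.
  P5: blocked at fork node N ∈ conditioning set.
{N} satisfies the backdoor criterion.

Yes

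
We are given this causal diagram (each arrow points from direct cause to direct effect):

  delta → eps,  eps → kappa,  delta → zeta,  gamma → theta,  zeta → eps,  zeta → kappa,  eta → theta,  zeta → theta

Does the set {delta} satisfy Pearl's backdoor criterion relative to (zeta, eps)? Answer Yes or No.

Backdoor paths from zeta to eps (paths whose first edge points into zeta):
  P1: zeta <- delta -> eps
Condition 1 (no descendant of zeta in the set): holds — descendants of zeta are {eps, kappa, theta}; none are in {delta}.
Condition 2 (every backdoor path blocked by {delta}):
  P1: blocked at fork node delta ∈ conditioning set.
{delta} satisfies the backdoor criterion.

Yes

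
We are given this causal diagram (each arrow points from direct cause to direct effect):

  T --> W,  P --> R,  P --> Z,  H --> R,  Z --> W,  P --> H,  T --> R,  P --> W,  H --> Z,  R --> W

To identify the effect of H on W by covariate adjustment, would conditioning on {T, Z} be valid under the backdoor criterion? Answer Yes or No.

No

Backdoor paths from H to W (paths whose first edge points into H):
  P1: H <- P -> R <- T -> W
  P2: H <- P -> R -> W
  P3: H <- P -> Z -> W
  P4: H <- P -> W
Condition 1 (no descendant of H in the set): FAILS — Z is a descendant of H.
Condition 2 (every backdoor path blocked by {T, Z}):
  P1: blocked at collider R (neither it nor any descendant is in the conditioning set).
  P2: open — no interior node is in the conditioning set.
  P3: blocked at chain node Z ∈ conditioning set.
  P4: open — no interior node is in the conditioning set.
{T, Z} does not satisfy the backdoor criterion.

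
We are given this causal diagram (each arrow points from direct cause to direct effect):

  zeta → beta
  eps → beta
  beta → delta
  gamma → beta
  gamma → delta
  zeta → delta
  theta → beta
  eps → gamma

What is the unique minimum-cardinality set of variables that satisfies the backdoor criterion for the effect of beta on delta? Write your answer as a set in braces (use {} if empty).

{gamma, zeta}

Variables eligible for adjustment (non-descendants of beta, excluding beta and delta): {eps, gamma, theta, zeta}.
Backdoor paths from beta to delta:
  P1: beta <- zeta -> delta
  P2: beta <- eps -> gamma -> delta
  P3: beta <- gamma -> delta
The empty set is not sufficient: P1 (beta <- zeta -> delta) has no collider blocking it and no conditioned non-collider, so it is open.
Try {gamma, zeta}:
  P1: blocked at fork node zeta ∈ conditioning set.
  P2: blocked at chain node gamma ∈ conditioning set.
  P3: blocked at fork node gamma ∈ conditioning set.
{gamma, zeta} contains no descendant of beta and blocks every backdoor path.
Every element of {gamma, zeta} is needed (dropping gamma leaves P2 open; dropping zeta leaves P1 open), so no proper subset is valid.
Among all size-2 subsets of the eligible variables, only {gamma, zeta} blocks every backdoor path, so it is the unique smallest valid adjustment set.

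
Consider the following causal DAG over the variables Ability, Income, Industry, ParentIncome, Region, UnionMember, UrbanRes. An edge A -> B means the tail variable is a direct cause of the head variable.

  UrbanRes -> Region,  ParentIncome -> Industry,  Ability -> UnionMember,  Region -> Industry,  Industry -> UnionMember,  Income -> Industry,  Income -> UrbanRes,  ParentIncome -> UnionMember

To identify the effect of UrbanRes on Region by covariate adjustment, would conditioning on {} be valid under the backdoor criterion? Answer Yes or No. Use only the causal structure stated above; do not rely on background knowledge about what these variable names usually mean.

Backdoor paths from UrbanRes to Region (paths whose first edge points into UrbanRes):
  P1: UrbanRes <- Income -> Industry <- Region
Condition 1 (no descendant of UrbanRes in the set): holds — descendants of UrbanRes are {Industry, Region, UnionMember}; none are in {}.
Condition 2 (every backdoor path blocked by {}):
  P1: blocked at collider Industry (neither it nor any descendant is in the conditioning set).
{} satisfies the backdoor criterion.

Yes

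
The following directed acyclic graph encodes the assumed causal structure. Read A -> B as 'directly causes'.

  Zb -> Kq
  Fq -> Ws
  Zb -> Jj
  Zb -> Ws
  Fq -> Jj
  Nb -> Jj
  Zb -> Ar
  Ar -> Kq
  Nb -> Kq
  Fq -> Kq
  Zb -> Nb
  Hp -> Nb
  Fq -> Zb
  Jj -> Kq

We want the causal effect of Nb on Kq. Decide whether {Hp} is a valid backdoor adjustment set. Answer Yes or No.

Backdoor paths from Nb to Kq (paths whose first edge points into Nb):
  P1: Nb <- Zb <- Fq -> Jj -> Kq
  P2: Nb <- Zb <- Fq -> Kq
  P3: Nb <- Zb -> Ws <- Fq -> Jj -> Kq
  P4: Nb <- Zb -> Ws <- Fq -> Kq
  P5: Nb <- Zb -> Ar -> Kq
  P6: Nb <- Zb -> Jj <- Fq -> Kq
  P7: Nb <- Zb -> Jj -> Kq
  P8: Nb <- Zb -> Kq
Condition 1 (no descendant of Nb in the set): holds — descendants of Nb are {Jj, Kq}; none are in {Hp}.
Condition 2 (every backdoor path blocked by {Hp}):
  P1: open — no interior node is in the conditioning set.
  P2: open — no interior node is in the conditioning set.
  P3: blocked at collider Ws (neither it nor any descendant is in the conditioning set).
  P4: blocked at collider Ws (neither it nor any descendant is in the conditioning set).
  P5: open — no interior node is in the conditioning set.
  P6: blocked at collider Jj (neither it nor any descendant is in the conditioning set).
  P7: open — no interior node is in the conditioning set.
  P8: open — no interior node is in the conditioning set.
{Hp} does not satisfy the backdoor criterion.

No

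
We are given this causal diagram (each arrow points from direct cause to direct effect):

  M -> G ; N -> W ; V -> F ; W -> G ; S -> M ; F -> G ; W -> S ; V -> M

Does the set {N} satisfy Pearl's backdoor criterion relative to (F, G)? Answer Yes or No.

Backdoor paths from F to G (paths whose first edge points into F):
  P1: F <- V -> M <- S <- W -> G
  P2: F <- V -> M -> G
Condition 1 (no descendant of F in the set): holds — descendants of F are {G}; none are in {N}.
Condition 2 (every backdoor path blocked by {N}):
  P1: blocked at collider M (neither it nor any descendant is in the conditioning set).
  P2: open — no interior node is in the conditioning set.
{N} does not satisfy the backdoor criterion.

No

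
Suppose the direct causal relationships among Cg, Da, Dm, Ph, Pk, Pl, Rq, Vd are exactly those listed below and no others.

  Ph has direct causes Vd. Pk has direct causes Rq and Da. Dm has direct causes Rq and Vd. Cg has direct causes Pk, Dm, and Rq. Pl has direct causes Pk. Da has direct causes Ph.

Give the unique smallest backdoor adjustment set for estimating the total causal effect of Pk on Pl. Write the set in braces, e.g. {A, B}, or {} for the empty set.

Variables eligible for adjustment (non-descendants of Pk, excluding Pk and Pl): {Da, Dm, Ph, Rq, Vd}.
Backdoor paths from Pk to Pl:
  (none)
With no backdoor paths the empty set already satisfies the criterion, and it is trivially minimal.

{}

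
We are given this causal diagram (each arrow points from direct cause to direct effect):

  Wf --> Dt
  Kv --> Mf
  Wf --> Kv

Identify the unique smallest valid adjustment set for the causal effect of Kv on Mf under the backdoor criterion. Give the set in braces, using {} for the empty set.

{}

Variables eligible for adjustment (non-descendants of Kv, excluding Kv and Mf): {Dt, Wf}.
Backdoor paths from Kv to Mf:
  (none)
With no backdoor paths the empty set already satisfies the criterion, and it is trivially minimal.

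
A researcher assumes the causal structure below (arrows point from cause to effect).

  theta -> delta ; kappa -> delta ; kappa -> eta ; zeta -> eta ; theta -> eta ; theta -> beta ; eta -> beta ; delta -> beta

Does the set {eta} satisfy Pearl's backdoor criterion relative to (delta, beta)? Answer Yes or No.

Backdoor paths from delta to beta (paths whose first edge points into delta):
  P1: delta <- kappa -> eta <- theta -> beta
  P2: delta <- kappa -> eta -> beta
  P3: delta <- theta -> eta -> beta
  P4: delta <- theta -> beta
Condition 1 (no descendant of delta in the set): holds — descendants of delta are {beta}; none are in {eta}.
Condition 2 (every backdoor path blocked by {eta}):
  P1: open — collider(s) eta are conditioned on (or have a conditioned descendant) and no non-collider on the path is in the set.
  P2: blocked at chain node eta ∈ conditioning set.
  P3: blocked at chain node eta ∈ conditioning set.
  P4: open — no interior node is in the conditioning set.
{eta} does not satisfy the backdoor criterion.

No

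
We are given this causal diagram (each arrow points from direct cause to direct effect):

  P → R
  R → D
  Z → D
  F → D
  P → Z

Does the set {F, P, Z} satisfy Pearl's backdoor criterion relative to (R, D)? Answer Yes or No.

Yes

Backdoor paths from R to D (paths whose first edge points into R):
  P1: R <- P -> Z -> D
Condition 1 (no descendant of R in the set): holds — descendants of R are {D}; none are in {F, P, Z}.
Condition 2 (every backdoor path blocked by {F, P, Z}):
  P1: blocked at fork node P ∈ conditioning set.
{F, P, Z} satisfies the backdoor criterion.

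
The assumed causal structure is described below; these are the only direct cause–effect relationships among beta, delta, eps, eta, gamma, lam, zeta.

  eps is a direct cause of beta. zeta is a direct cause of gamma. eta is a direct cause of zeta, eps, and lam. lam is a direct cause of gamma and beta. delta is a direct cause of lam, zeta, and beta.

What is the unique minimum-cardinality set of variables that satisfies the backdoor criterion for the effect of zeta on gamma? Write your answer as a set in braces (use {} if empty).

Variables eligible for adjustment (non-descendants of zeta, excluding zeta and gamma): {beta, delta, eps, eta, lam}.
Backdoor paths from zeta to gamma:
  P1: zeta <- eta -> eps -> beta <- delta -> lam -> gamma
  P2: zeta <- eta -> eps -> beta <- lam -> gamma
  P3: zeta <- eta -> lam -> gamma
  P4: zeta <- delta -> lam -> gamma
  P5: zeta <- delta -> beta <- eps <- eta -> lam -> gamma
  P6: zeta <- delta -> beta <- lam -> gamma
The empty set is not sufficient: P3 (zeta <- eta -> lam -> gamma) has no collider blocking it and no conditioned non-collider, so it is open.
Try {lam}:
  P1: blocked at collider beta (neither it nor any descendant is in the conditioning set).
  P2: blocked at collider beta (neither it nor any descendant is in the conditioning set).
  P3: blocked at chain node lam ∈ conditioning set.
  P4: blocked at chain node lam ∈ conditioning set.
  P5: blocked at collider beta (neither it nor any descendant is in the conditioning set).
  P6: blocked at collider beta (neither it nor any descendant is in the conditioning set).
{lam} contains no descendant of zeta and blocks every backdoor path.
No other singleton works — e.g. {eta} leaves P4 open — so {lam} is the unique smallest valid adjustment set.

{lam}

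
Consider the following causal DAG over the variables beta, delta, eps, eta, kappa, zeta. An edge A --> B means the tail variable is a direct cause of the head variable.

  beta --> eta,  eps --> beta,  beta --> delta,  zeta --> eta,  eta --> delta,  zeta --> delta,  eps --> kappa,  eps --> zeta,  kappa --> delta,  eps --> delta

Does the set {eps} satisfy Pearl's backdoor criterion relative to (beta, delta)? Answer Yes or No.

Backdoor paths from beta to delta (paths whose first edge points into beta):
  P1: beta <- eps -> zeta -> eta -> delta
  P2: beta <- eps -> zeta -> delta
  P3: beta <- eps -> kappa -> delta
  P4: beta <- eps -> delta
Condition 1 (no descendant of beta in the set): holds — descendants of beta are {delta, eta}; none are in {eps}.
Condition 2 (every backdoor path blocked by {eps}):
  P1: blocked at fork node eps ∈ conditioning set.
  P2: blocked at fork node eps ∈ conditioning set.
  P3: blocked at fork node eps ∈ conditioning set.
  P4: blocked at fork node eps ∈ conditioning set.
{eps} satisfies the backdoor criterion.

Yes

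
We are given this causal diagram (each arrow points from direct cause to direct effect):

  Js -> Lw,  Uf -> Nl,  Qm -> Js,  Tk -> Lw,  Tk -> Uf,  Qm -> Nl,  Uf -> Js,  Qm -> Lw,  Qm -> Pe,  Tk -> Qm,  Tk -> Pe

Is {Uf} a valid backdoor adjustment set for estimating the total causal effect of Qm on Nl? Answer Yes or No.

Yes

Backdoor paths from Qm to Nl (paths whose first edge points into Qm):
  P1: Qm <- Tk -> Uf -> Nl
  P2: Qm <- Tk -> Lw <- Js <- Uf -> Nl
Condition 1 (no descendant of Qm in the set): holds — descendants of Qm are {Js, Lw, Nl, Pe}; none are in {Uf}.
Condition 2 (every backdoor path blocked by {Uf}):
  P1: blocked at chain node Uf ∈ conditioning set.
  P2: blocked at collider Lw (neither it nor any descendant is in the conditioning set).
{Uf} satisfies the backdoor criterion.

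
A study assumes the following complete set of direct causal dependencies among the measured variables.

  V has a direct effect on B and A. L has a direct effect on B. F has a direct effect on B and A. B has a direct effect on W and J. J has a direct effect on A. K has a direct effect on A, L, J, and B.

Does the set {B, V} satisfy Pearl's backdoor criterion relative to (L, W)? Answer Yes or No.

No

Backdoor paths from L to W (paths whose first edge points into L):
  P1: L <- K -> B -> W
  P2: L <- K -> J <- B -> W
  P3: L <- K -> J -> A <- V -> B -> W
  P4: L <- K -> J -> A <- F -> B -> W
  P5: L <- K -> A <- V -> B -> W
  P6: L <- K -> A <- F -> B -> W
  P7: L <- K -> A <- J <- B -> W
Condition 1 (no descendant of L in the set): FAILS — B is a descendant of L.
Condition 2 (every backdoor path blocked by {B, V}):
  P1: blocked at chain node B ∈ conditioning set.
  P2: blocked at collider J (neither it nor any descendant is in the conditioning set).
  P3: blocked at collider A (neither it nor any descendant is in the conditioning set).
  P4: blocked at collider A (neither it nor any descendant is in the conditioning set).
  P5: blocked at collider A (neither it nor any descendant is in the conditioning set).
  P6: blocked at collider A (neither it nor any descendant is in the conditioning set).
  P7: blocked at collider A (neither it nor any descendant is in the conditioning set).
{B, V} does not satisfy the backdoor criterion.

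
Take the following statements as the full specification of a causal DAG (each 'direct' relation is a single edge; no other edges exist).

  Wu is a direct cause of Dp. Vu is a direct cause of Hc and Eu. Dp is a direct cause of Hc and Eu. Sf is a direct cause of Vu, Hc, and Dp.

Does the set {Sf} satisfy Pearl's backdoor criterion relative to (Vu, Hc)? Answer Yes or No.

Backdoor paths from Vu to Hc (paths whose first edge points into Vu):
  P1: Vu <- Sf -> Dp -> Hc
  P2: Vu <- Sf -> Hc
Condition 1 (no descendant of Vu in the set): holds — descendants of Vu are {Eu, Hc}; none are in {Sf}.
Condition 2 (every backdoor path blocked by {Sf}):
  P1: blocked at fork node Sf ∈ conditioning set.
  P2: blocked at fork node Sf ∈ conditioning set.
{Sf} satisfies the backdoor criterion.

Yes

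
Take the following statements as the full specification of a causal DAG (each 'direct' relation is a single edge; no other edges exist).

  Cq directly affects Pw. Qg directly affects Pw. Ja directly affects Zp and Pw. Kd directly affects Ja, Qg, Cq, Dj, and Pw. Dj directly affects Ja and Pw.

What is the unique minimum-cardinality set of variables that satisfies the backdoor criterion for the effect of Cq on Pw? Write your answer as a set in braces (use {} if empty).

Variables eligible for adjustment (non-descendants of Cq, excluding Cq and Pw): {Dj, Ja, Kd, Qg, Zp}.
Backdoor paths from Cq to Pw:
  P1: Cq <- Kd -> Dj -> Ja -> Pw
  P2: Cq <- Kd -> Dj -> Pw
  P3: Cq <- Kd -> Qg -> Pw
  P4: Cq <- Kd -> Ja <- Dj -> Pw
  P5: Cq <- Kd -> Ja -> Pw
  P6: Cq <- Kd -> Pw
The empty set is not sufficient: P1 (Cq <- Kd -> Dj -> Ja -> Pw) has no collider blocking it and no conditioned non-collider, so it is open.
Try {Kd}:
  P1: blocked at fork node Kd ∈ conditioning set.
  P2: blocked at fork node Kd ∈ conditioning set.
  P3: blocked at fork node Kd ∈ conditioning set.
  P4: blocked at fork node Kd ∈ conditioning set.
  P5: blocked at fork node Kd ∈ conditioning set.
  P6: blocked at fork node Kd ∈ conditioning set.
{Kd} contains no descendant of Cq and blocks every backdoor path.
No other singleton works — e.g. {Dj} leaves P3 open — so {Kd} is the unique smallest valid adjustment set.

{Kd}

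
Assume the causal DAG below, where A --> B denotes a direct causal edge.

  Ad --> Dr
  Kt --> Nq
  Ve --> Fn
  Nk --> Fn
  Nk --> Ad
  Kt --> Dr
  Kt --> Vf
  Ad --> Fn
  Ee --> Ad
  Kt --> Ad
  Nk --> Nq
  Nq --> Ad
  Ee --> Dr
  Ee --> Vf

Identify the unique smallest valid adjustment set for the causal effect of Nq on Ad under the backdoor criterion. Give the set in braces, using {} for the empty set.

{Kt, Nk}

Variables eligible for adjustment (non-descendants of Nq, excluding Nq and Ad): {Ee, Kt, Nk, Ve, Vf}.
Backdoor paths from Nq to Ad:
  P1: Nq <- Kt -> Ad
  P2: Nq <- Kt -> Vf <- Ee -> Ad
  P3: Nq <- Kt -> Vf <- Ee -> Dr <- Ad
  P4: Nq <- Kt -> Dr <- Ee -> Ad
  P5: Nq <- Kt -> Dr <- Ad
  P6: Nq <- Nk -> Ad
  P7: Nq <- Nk -> Fn <- Ad
The empty set is not sufficient: P1 (Nq <- Kt -> Ad) has no collider blocking it and no conditioned non-collider, so it is open.
Try {Kt, Nk}:
  P1: blocked at fork node Kt ∈ conditioning set.
  P2: blocked at fork node Kt ∈ conditioning set.
  P3: blocked at fork node Kt ∈ conditioning set.
  P4: blocked at fork node Kt ∈ conditioning set.
  P5: blocked at fork node Kt ∈ conditioning set.
  P6: blocked at fork node Nk ∈ conditioning set.
  P7: blocked at fork node Nk ∈ conditioning set.
{Kt, Nk} contains no descendant of Nq and blocks every backdoor path.
Every element of {Kt, Nk} is needed (dropping Kt leaves P1 open; dropping Nk leaves P6 open), so no proper subset is valid.
Among all size-2 subsets of the eligible variables, only {Kt, Nk} blocks every backdoor path, so it is the unique smallest valid adjustment set.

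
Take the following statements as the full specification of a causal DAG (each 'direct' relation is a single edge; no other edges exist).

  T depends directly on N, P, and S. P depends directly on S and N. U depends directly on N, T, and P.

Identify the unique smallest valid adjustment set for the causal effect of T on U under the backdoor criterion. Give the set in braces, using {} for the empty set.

{N, P}

Variables eligible for adjustment (non-descendants of T, excluding T and U): {N, P, S}.
Backdoor paths from T to U:
  P1: T <- N -> P -> U
  P2: T <- N -> U
  P3: T <- S -> P <- N -> U
  P4: T <- S -> P -> U
  P5: T <- P <- N -> U
  P6: T <- P -> U
The empty set is not sufficient: P1 (T <- N -> P -> U) has no collider blocking it and no conditioned non-collider, so it is open.
Try {N, P}:
  P1: blocked at fork node N ∈ conditioning set.
  P2: blocked at fork node N ∈ conditioning set.
  P3: blocked at fork node N ∈ conditioning set.
  P4: blocked at chain node P ∈ conditioning set.
  P5: blocked at chain node P ∈ conditioning set.
  P6: blocked at fork node P ∈ conditioning set.
{N, P} contains no descendant of T and blocks every backdoor path.
Every element of {N, P} is needed (dropping N leaves P2 open; dropping P leaves P4 open), so no proper subset is valid.
Among all size-2 subsets of the eligible variables, only {N, P} blocks every backdoor path, so it is the unique smallest valid adjustment set.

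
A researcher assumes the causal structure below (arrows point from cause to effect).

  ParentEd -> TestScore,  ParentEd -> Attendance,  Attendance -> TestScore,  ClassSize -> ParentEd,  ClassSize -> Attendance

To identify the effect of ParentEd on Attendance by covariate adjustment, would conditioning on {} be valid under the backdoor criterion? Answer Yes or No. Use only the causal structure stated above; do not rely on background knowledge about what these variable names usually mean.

Backdoor paths from ParentEd to Attendance (paths whose first edge points into ParentEd):
  P1: ParentEd <- ClassSize -> Attendance
Condition 1 (no descendant of ParentEd in the set): holds — descendants of ParentEd are {Attendance, TestScore}; none are in {}.
Condition 2 (every backdoor path blocked by {}):
  P1: open — no interior node is in the conditioning set.
{} does not satisfy the backdoor criterion.

No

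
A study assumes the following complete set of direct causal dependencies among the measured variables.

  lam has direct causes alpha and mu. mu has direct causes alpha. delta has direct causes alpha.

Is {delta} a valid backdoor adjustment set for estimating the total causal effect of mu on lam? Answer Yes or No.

No

Backdoor paths from mu to lam (paths whose first edge points into mu):
  P1: mu <- alpha -> lam
Condition 1 (no descendant of mu in the set): holds — descendants of mu are {lam}; none are in {delta}.
Condition 2 (every backdoor path blocked by {delta}):
  P1: open — no interior node is in the conditioning set.
{delta} does not satisfy the backdoor criterion.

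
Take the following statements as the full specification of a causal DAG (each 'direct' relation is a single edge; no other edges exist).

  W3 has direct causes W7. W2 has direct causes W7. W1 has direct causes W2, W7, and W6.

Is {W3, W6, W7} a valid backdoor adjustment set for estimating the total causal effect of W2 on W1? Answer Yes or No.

Backdoor paths from W2 to W1 (paths whose first edge points into W2):
  P1: W2 <- W7 -> W1
Condition 1 (no descendant of W2 in the set): holds — descendants of W2 are {W1}; none are in {W3, W6, W7}.
Condition 2 (every backdoor path blocked by {W3, W6, W7}):
  P1: blocked at fork node W7 ∈ conditioning set.
{W3, W6, W7} satisfies the backdoor criterion.

Yes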